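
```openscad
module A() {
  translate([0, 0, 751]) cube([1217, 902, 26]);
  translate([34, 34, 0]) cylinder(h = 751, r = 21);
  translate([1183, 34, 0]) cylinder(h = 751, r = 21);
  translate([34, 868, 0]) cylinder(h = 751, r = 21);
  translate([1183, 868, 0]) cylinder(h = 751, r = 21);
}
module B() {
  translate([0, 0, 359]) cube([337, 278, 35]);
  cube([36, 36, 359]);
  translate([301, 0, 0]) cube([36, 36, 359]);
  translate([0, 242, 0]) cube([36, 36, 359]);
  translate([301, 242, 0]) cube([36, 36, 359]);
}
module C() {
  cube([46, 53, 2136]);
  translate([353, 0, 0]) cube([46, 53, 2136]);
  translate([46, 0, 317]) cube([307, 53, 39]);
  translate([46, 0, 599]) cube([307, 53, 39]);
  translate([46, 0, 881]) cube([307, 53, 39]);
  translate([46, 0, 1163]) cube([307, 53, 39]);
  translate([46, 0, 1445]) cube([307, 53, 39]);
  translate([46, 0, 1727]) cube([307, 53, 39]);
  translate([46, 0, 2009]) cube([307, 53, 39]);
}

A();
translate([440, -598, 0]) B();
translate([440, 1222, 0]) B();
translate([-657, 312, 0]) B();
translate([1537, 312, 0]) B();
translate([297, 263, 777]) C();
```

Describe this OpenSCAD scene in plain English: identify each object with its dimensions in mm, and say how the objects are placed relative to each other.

A is a table: top 1217 mm (x) × 902 mm (y), 26 mm thick, upper face at z = 777 mm, on four round legs of 42 mm diameter, each leg's bounding box inset 13 mm from the nearest pair of top edges, running from z = 0 to the bottom of the top.

B is a four-legged stool. The seat is a 337×278×35 mm slab whose top surface is at z = 394 mm; four square legs, each 36×36 mm in cross-section, run from the floor (z = 0) to the underside of the seat, each flush with a corner of the seat.

C is a wooden ladder with two side rails of 46×53 mm section and 2136 mm height, set 399 mm apart overall. Between them run 7 rectangular rungs (53 mm deep, 39 mm thick), front faces flush with the rails' −y face. The bottom of the first rung is 317 mm above the floor and each subsequent rung is 282 mm higher than the one below.

Four stools sit around the table at the −y, +y, −x, +x sides. The ladder is on top of the table.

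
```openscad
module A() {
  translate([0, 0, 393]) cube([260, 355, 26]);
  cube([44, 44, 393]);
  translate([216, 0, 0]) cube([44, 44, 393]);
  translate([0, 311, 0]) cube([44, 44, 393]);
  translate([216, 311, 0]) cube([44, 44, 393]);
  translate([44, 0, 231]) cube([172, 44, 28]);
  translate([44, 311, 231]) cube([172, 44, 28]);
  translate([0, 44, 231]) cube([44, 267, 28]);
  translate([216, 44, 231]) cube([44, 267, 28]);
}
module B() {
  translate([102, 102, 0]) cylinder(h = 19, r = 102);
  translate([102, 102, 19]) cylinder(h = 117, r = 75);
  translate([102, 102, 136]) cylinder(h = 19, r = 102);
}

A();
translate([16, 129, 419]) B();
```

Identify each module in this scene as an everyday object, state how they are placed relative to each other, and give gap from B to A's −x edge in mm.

The spool's min-x is at 16; the stool's min-x is 0; gap = 16 mm.

A is a stool. B is a spool. The spool is on top of the stool. The gap from the spool to the stool's −x edge is 16 mm.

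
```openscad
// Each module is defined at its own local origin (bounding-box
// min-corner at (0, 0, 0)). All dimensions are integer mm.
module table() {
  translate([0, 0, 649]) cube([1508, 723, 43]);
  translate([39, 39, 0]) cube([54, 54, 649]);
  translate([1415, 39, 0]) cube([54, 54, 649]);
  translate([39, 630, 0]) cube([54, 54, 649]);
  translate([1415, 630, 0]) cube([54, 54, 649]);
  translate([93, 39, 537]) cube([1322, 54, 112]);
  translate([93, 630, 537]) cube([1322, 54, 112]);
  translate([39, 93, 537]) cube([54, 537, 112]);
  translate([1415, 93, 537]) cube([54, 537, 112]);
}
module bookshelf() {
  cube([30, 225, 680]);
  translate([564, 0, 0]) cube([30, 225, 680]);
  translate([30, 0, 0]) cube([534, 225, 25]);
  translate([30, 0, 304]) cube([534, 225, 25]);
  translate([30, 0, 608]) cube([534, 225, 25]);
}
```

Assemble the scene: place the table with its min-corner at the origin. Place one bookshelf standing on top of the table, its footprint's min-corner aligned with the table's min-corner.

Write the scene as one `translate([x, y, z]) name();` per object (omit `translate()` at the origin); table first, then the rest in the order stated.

table();
translate([0, 0, 692]) bookshelf();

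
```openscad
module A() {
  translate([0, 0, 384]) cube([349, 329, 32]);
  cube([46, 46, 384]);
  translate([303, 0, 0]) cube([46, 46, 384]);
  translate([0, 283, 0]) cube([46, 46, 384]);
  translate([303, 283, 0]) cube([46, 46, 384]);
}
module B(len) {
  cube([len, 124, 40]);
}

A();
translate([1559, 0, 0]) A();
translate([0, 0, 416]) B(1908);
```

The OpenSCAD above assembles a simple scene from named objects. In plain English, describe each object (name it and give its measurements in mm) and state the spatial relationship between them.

A is a four-legged stool. The seat is 349×329 mm, 32 mm thick, top at z = 416 mm. It stands on four square legs, each 46×46 mm in cross-section, from z = 0 to the seat underside, each flush with a corner of the seat.

B is a rectangular beam 1908 mm long (x), 124 mm deep (y), 40 mm thick (z).

The beam spans the tops of two stools placed 1210 mm apart, resting at z = 416 mm.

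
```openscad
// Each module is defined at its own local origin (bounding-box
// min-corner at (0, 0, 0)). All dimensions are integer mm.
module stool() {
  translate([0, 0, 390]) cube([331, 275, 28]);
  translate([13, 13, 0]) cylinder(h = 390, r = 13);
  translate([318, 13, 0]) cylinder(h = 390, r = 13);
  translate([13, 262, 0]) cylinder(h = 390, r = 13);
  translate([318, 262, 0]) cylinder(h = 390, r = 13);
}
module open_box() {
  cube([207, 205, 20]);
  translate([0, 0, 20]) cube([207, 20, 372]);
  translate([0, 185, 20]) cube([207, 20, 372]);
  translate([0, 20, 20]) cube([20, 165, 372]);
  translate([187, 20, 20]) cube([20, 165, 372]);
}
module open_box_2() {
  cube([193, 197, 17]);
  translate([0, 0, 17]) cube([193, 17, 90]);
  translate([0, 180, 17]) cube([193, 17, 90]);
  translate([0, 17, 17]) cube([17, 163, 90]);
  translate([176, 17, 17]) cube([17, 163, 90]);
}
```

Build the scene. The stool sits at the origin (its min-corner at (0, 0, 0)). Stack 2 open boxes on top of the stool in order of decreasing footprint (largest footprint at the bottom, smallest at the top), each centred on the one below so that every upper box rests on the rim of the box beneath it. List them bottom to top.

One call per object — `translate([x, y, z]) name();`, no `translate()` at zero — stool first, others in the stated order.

stool();
translate([62, 35, 418]) open_box();
translate([69, 39, 810]) open_box_2();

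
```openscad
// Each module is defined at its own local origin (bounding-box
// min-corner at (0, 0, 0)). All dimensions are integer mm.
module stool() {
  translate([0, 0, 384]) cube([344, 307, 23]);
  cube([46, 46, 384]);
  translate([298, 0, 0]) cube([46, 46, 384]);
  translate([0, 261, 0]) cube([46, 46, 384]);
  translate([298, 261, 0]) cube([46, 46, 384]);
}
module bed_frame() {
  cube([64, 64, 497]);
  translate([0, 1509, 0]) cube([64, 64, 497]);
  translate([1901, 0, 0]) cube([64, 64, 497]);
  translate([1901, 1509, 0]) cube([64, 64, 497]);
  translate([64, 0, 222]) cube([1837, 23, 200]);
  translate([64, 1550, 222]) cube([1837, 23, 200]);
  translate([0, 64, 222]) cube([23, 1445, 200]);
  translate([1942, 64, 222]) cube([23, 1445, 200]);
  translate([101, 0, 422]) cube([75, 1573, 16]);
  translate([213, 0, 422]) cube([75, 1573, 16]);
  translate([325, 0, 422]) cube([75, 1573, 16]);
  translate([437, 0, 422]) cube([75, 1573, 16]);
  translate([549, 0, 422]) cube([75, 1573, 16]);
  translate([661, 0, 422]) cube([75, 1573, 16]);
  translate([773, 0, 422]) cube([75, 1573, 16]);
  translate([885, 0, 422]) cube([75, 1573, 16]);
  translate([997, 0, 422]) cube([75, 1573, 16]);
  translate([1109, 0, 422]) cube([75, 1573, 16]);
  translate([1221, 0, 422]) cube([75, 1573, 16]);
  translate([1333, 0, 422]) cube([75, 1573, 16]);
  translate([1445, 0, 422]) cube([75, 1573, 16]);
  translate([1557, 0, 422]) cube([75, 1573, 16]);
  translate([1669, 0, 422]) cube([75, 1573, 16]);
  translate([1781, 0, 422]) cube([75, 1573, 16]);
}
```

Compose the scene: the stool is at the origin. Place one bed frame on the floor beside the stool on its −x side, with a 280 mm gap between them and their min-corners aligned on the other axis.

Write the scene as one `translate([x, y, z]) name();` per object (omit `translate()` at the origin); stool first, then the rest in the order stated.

stool();
translate([-2245, 0, 0]) bed_frame();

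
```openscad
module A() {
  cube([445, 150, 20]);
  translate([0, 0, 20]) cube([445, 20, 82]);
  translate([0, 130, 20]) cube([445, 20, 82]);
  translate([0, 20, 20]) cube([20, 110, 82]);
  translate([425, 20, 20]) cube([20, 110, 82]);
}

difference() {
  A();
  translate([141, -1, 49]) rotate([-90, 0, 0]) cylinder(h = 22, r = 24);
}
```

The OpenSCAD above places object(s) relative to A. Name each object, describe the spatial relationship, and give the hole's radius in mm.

A is an open box. The open box has a circular hole through its front wall. The hole's radius is 24 mm.

The subtracted cylinder has r = 24 mm.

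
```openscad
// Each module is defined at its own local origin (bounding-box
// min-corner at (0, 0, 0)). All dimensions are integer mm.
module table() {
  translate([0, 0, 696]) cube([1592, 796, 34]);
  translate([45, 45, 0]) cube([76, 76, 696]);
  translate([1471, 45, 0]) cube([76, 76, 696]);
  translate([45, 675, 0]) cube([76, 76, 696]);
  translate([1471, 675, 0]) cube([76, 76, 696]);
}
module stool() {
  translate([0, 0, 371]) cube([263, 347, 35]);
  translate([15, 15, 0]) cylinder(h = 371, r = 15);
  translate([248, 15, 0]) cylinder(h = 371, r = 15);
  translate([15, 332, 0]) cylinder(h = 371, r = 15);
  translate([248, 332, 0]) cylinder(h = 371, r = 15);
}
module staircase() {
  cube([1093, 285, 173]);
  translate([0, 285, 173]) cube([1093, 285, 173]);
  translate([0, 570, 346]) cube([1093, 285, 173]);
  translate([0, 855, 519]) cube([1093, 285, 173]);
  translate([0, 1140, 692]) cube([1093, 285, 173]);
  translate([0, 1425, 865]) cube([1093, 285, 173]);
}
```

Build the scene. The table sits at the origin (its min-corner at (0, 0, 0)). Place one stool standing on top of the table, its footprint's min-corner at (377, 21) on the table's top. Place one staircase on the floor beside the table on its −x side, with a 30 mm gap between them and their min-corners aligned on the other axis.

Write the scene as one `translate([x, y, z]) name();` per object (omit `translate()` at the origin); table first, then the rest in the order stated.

table();
translate([377, 21, 730]) stool();
translate([-1123, 0, 0]) staircase();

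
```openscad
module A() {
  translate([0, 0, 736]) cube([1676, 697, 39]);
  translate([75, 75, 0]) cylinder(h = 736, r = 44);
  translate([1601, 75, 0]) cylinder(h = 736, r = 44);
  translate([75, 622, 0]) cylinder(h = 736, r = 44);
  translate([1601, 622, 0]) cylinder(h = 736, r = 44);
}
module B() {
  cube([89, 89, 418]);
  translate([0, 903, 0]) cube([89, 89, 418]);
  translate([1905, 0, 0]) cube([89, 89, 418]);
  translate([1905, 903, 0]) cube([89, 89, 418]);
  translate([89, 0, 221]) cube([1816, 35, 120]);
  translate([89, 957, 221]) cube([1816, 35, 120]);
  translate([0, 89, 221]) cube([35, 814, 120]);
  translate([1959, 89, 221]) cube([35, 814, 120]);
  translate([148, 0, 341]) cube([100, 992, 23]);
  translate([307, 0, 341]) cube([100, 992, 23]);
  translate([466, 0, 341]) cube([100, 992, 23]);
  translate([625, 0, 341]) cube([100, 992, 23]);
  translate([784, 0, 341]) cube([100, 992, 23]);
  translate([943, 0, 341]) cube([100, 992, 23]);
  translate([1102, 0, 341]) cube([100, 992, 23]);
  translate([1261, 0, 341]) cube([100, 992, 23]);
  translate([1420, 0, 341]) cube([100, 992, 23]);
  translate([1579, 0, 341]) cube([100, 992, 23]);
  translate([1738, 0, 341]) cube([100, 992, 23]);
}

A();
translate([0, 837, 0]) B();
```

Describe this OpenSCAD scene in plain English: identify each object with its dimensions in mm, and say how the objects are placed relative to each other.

A is a rectangular dining table. The top is 1676×697×39 mm with its upper surface at z = 775 mm. It stands on four round legs of 88 mm diameter, each leg's bounding box inset 31 mm from the nearest pair of top edges, running from the floor to the underside of the top.

B is a bed frame 1994 mm long (x) by 992 mm wide (y). Four 89×89 mm corner posts, 418 mm tall, at the corners of the footprint. Four rails of 35 mm thickness and 120 mm height run between adjacent posts with their undersides at z = 221 mm, their outer faces flush with the outside of the frame (the two x-running rails run between the posts' inner faces; the two y-running rails run between the posts' inner faces). 11 slats, each 100 mm wide (x) and 23 mm thick, lie across the top of the two x-running rails, running the full 992 mm width of the frame in y; the slats are evenly spaced along x between the inner faces of the end posts with equal gaps (rounded down to the nearest mm) at the −x end and between each pair — any rounding remainder accumulates at the +x end.

The bed frame is on the floor beside the table on its +y side.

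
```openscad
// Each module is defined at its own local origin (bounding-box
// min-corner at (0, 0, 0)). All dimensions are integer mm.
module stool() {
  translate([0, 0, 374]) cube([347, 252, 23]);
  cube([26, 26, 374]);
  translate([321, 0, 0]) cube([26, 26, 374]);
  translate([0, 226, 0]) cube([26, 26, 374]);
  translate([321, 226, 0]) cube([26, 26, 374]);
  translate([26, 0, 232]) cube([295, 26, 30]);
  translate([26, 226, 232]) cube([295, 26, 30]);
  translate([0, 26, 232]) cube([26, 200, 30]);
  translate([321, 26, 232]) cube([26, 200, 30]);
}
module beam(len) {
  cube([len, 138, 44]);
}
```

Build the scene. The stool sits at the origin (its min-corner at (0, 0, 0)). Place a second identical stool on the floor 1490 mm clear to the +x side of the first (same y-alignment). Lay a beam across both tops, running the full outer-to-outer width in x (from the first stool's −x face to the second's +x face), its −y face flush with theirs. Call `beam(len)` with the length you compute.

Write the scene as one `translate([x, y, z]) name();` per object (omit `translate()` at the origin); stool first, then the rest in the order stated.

stool();
translate([1837, 0, 0]) stool();
translate([0, 0, 397]) beam(2184);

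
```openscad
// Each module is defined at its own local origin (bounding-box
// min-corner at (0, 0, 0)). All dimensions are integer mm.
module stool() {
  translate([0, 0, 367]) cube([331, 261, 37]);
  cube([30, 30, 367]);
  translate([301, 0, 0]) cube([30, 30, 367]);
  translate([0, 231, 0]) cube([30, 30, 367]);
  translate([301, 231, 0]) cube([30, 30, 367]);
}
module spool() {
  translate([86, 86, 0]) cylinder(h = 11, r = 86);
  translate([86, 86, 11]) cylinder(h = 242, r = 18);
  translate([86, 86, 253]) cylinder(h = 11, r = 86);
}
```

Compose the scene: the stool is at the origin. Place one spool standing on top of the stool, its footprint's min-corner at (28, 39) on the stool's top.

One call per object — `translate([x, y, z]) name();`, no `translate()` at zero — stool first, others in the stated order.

stool();
translate([28, 39, 404]) spool();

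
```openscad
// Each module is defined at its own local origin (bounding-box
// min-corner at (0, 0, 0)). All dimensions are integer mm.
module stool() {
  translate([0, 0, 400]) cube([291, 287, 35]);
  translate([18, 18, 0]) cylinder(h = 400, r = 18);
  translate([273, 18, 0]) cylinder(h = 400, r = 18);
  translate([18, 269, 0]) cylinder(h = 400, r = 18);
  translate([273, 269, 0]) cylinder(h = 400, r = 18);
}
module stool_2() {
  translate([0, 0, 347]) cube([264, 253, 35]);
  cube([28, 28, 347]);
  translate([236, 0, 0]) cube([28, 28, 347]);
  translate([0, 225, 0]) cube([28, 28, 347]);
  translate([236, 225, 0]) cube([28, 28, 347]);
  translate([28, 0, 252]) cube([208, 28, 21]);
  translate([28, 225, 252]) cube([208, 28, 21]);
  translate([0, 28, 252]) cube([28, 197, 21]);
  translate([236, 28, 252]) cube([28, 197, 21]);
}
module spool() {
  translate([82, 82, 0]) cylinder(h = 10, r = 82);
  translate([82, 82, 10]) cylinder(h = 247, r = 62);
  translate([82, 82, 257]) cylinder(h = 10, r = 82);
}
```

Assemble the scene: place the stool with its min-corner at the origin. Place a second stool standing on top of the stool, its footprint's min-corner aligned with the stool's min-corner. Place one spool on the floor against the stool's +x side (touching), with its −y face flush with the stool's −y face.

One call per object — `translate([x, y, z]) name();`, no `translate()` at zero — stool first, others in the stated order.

stool();
translate([0, 0, 435]) stool_2();
translate([291, 0, 0]) spool();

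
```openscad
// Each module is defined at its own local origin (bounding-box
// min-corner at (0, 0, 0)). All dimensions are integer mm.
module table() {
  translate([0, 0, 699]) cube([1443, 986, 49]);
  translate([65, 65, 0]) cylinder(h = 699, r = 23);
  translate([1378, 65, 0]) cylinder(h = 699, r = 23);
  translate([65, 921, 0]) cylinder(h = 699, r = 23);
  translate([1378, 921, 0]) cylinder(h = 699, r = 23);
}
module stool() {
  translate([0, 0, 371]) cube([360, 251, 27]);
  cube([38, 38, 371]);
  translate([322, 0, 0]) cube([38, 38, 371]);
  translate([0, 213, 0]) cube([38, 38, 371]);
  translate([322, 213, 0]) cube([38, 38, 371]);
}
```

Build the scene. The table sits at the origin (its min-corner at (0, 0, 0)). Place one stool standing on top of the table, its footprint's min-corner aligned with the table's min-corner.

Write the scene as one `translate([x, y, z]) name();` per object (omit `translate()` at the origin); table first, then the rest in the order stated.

table();
translate([0, 0, 748]) stool();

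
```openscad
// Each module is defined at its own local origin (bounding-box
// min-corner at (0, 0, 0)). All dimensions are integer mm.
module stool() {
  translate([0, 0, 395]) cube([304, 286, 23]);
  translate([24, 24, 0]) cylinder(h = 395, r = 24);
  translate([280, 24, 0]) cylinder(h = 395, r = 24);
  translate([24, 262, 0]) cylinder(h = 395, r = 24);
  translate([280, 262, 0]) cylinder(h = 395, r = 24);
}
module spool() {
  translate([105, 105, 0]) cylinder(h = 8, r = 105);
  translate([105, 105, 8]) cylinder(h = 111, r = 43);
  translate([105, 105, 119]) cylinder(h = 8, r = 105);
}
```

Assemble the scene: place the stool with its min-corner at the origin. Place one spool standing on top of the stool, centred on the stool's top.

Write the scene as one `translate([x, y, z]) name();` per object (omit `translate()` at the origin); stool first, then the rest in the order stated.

stool();
translate([47, 38, 418]) spool();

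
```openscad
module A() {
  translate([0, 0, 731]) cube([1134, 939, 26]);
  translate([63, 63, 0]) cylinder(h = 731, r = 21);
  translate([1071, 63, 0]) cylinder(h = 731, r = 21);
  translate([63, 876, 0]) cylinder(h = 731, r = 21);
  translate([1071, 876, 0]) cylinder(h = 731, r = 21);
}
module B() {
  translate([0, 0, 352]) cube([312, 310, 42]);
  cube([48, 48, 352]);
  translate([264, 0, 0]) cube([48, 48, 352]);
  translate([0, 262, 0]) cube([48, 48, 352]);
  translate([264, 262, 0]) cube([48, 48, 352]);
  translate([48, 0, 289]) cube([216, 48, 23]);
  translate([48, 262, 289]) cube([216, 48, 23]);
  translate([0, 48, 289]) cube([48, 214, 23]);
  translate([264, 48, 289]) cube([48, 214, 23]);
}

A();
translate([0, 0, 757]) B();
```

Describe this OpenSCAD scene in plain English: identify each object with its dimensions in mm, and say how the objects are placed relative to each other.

A is a table: top 1134 mm (x) × 939 mm (y), 26 mm thick, upper face at z = 757 mm, on four round legs of 42 mm diameter, each leg's bounding box inset 42 mm from the nearest pair of top edges, running from z = 0 to the bottom of the top.

B is a four-legged stool. The seat is a 312×310×42 mm slab whose top surface is at z = 394 mm; four square legs, each 48×48 mm in cross-section, run from the floor (z = 0) to the underside of the seat, each flush with a corner of the seat. Four stretchers, 48 mm wide and 23 mm tall, connect adjacent legs with their undersides at z = 289 mm, each running between the inner faces of the legs it joins and aligned with the legs' outer faces on the other axis.

The stool is on top of the table.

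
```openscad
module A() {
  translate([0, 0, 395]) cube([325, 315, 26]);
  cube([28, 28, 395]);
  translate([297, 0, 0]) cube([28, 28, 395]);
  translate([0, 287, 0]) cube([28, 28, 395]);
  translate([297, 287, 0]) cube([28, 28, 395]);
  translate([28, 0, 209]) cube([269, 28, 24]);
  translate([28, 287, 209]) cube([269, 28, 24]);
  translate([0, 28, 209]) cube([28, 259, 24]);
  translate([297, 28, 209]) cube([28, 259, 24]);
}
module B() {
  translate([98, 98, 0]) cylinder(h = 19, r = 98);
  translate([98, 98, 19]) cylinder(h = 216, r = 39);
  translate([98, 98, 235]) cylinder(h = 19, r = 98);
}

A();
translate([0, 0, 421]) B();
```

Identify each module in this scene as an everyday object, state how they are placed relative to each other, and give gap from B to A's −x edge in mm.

A is a stool. B is a spool. The spool is on top of the stool. The gap from the spool to the stool's −x edge is 0 mm.

The spool's min-x is at 0; the stool's min-x is 0; gap = 0 mm.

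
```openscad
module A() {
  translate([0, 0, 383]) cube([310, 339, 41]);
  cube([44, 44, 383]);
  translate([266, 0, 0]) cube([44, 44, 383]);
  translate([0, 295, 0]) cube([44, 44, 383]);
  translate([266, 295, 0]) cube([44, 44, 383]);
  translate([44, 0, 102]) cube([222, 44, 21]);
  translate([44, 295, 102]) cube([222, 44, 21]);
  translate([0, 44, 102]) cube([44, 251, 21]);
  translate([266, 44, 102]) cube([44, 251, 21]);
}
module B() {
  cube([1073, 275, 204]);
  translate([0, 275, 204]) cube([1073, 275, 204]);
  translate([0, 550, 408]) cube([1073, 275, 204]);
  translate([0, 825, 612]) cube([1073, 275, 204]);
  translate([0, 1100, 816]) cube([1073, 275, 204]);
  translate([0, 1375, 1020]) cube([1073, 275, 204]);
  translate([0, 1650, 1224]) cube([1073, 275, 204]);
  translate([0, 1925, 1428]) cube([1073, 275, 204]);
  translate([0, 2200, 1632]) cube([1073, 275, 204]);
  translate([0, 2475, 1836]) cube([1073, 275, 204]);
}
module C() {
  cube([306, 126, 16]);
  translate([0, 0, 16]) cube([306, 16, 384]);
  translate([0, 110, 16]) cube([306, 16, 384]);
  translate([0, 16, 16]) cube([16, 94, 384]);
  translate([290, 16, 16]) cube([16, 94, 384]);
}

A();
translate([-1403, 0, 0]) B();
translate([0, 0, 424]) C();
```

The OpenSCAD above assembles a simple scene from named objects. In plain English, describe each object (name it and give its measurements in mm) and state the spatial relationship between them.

A is a simple wooden stool: a rectangular seat 310 mm (x) by 339 mm (y), 41 mm thick, top face at z = 424 mm, on four square legs, each 44×44 mm in cross-section. The legs rest on z = 0, each flush with a corner of the seat. Four stretchers, 44 mm wide and 21 mm tall, connect adjacent legs with their undersides at z = 102 mm, each running between the inner faces of the legs it joins and aligned with the legs' outer faces on the other axis.

B is a run of 10 identical solid stair steps. Each tread is 1073×275 mm and each step block is 204 mm high. Step 1 rests on the floor; step k is offset from step 1 by (k−1)×275 mm in y and (k−1)×204 mm in z.

C is an open-topped rectangular box: outside dimensions 306×126×400 mm, with a uniform wall and base thickness of 16 mm. The base is a full 306×126 slab on the floor; four walls sit on top of the base. The front and back walls (the −y and +y sides) span the full width; the two side walls fit between them.

The staircase is on the floor beside the stool on its −x side. The open box is on top of the stool.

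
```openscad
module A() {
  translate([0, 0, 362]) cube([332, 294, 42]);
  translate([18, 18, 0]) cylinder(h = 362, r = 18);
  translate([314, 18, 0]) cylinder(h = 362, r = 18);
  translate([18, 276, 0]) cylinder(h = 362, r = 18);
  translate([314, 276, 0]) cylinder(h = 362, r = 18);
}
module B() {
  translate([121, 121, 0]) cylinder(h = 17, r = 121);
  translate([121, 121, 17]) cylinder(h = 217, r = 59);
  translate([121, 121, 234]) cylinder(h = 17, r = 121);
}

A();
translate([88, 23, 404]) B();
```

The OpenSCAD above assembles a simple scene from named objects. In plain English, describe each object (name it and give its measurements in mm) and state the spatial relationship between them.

A is a simple wooden stool: a rectangular seat 332 mm (x) by 294 mm (y), 42 mm thick, top face at z = 404 mm, on four round legs, each 36 mm in diameter. The legs rest on z = 0, each leg's axis is inset half a diameter from the nearest pair of seat edges (so the leg's bounding box is flush with the corner).

B is a spool: two coaxial disc flanges of radius 121 mm and thickness 17 mm, joined by a core cylinder of radius 59 mm and height 217 mm. The lower flange rests on z = 0 and the three cylinders share a vertical axis.

The spool is on top of the stool.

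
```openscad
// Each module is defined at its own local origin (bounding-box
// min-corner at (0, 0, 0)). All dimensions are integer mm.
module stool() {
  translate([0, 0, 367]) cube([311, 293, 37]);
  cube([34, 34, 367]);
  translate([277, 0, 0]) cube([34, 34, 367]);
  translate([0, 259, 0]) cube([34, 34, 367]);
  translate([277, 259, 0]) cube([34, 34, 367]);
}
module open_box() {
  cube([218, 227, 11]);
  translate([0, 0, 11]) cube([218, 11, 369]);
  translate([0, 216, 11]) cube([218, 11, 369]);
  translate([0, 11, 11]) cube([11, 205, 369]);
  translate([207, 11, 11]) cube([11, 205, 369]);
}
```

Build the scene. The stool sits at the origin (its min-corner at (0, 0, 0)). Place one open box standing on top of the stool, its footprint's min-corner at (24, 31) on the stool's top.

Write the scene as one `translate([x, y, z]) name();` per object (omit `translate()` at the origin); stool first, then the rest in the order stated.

stool();
translate([24, 31, 404]) open_box();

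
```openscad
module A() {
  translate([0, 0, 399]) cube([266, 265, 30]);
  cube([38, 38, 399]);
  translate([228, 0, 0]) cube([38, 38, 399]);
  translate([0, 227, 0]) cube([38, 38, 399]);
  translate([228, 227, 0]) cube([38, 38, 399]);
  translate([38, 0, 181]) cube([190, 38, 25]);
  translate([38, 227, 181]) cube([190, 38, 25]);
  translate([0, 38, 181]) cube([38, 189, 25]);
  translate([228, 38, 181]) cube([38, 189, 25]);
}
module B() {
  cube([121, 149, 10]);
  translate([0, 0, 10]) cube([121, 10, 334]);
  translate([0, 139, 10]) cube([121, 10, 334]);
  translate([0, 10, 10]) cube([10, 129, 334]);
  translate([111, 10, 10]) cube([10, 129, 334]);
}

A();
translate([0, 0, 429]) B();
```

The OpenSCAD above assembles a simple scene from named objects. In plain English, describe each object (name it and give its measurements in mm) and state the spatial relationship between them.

A is a four-legged stool. The seat is 266×265 mm, 30 mm thick, top at z = 429 mm. It stands on four square legs, each 38×38 mm in cross-section, from z = 0 to the seat underside, each flush with a corner of the seat. Four stretchers, 38 mm wide and 25 mm tall, connect adjacent legs with their undersides at z = 181 mm, each running between the inner faces of the legs it joins and aligned with the legs' outer faces on the other axis.

B is an open storage box with external size 121×149×344 mm and wall thickness 10 mm (the base is also 10 mm thick). The base covers the whole footprint; the four walls stand on the base, with the y-facing walls full-width and the x-facing walls fitting between their inner faces.

The open box is on top of the stool.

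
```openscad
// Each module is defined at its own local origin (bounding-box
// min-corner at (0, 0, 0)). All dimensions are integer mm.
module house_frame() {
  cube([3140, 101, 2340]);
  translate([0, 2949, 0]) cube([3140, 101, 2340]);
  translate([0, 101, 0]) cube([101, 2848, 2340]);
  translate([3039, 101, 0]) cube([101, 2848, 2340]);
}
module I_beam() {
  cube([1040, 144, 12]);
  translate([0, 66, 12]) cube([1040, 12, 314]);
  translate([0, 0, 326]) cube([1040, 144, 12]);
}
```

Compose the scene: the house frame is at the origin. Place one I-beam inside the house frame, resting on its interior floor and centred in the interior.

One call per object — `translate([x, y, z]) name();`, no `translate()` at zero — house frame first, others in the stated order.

house_frame();
translate([1050, 1453, 0]) I_beam();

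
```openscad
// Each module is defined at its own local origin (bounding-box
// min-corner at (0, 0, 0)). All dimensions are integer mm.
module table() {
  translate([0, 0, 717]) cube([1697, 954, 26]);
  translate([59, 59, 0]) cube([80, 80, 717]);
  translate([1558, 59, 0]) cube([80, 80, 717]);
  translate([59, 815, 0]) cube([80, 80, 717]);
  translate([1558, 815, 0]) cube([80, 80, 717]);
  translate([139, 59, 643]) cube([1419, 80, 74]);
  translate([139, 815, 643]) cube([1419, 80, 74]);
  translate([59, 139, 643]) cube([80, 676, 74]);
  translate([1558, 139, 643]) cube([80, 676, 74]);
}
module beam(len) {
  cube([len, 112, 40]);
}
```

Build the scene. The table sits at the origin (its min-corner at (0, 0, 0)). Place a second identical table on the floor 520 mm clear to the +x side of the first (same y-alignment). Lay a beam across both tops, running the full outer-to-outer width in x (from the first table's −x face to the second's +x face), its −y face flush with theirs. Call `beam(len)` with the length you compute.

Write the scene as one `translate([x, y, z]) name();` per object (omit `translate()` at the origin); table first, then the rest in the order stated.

table();
translate([2217, 0, 0]) table();
translate([0, 0, 743]) beam(3914);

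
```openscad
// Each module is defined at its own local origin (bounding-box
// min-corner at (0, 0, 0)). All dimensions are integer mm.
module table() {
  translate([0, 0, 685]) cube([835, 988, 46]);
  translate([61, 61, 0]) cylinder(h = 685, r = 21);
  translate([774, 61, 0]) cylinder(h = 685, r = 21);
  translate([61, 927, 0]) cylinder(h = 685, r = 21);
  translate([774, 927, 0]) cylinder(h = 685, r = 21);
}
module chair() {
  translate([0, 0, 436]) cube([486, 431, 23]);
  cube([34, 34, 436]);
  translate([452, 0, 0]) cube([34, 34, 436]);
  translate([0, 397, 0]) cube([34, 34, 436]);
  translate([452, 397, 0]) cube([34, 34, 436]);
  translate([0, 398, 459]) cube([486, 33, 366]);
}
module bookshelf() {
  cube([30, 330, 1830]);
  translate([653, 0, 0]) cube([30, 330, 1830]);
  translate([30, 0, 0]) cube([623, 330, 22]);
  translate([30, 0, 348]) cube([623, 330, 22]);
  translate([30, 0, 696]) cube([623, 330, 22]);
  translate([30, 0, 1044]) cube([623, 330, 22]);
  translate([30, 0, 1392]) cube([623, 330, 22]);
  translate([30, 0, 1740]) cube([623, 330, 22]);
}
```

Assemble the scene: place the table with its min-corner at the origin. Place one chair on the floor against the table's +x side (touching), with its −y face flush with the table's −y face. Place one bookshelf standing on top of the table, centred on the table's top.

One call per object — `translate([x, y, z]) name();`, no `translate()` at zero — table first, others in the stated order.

table();
translate([835, 0, 0]) chair();
translate([76, 329, 731]) bookshelf();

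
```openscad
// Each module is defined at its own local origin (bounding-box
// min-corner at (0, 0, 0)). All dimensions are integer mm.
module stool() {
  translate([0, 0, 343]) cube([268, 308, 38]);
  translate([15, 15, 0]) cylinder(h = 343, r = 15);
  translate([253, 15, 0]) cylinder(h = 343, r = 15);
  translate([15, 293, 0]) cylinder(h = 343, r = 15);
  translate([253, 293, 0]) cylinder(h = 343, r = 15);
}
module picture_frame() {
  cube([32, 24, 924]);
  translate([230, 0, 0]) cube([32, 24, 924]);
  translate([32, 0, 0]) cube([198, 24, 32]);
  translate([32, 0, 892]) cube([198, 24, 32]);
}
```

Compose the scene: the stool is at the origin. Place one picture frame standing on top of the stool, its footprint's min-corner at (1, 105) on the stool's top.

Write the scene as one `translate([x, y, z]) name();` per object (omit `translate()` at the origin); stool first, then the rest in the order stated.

stool();
translate([1, 105, 381]) picture_frame();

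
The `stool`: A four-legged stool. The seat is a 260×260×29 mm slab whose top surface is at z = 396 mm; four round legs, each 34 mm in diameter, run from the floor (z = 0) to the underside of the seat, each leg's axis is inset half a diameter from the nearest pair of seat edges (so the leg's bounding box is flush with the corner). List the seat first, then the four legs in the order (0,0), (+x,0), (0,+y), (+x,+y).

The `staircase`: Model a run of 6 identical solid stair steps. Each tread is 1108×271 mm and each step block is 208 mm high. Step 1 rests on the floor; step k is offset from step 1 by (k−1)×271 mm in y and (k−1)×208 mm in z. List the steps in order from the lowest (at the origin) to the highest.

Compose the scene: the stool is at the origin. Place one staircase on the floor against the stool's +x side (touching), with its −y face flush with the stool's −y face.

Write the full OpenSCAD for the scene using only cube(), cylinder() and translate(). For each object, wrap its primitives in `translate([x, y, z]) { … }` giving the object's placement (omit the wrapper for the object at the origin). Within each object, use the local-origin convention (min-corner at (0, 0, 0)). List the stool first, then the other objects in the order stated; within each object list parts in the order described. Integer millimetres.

translate([0, 0, 367]) cube([260, 260, 29]);
translate([17, 17, 0]) cylinder(h = 367, r = 17);
translate([243, 17, 0]) cylinder(h = 367, r = 17);
translate([17, 243, 0]) cylinder(h = 367, r = 17);
translate([243, 243, 0]) cylinder(h = 367, r = 17);
translate([260, 0, 0]) {
  cube([1108, 271, 208]);
  translate([0, 271, 208]) cube([1108, 271, 208]);
  translate([0, 542, 416]) cube([1108, 271, 208]);
  translate([0, 813, 624]) cube([1108, 271, 208]);
  translate([0, 1084, 832]) cube([1108, 271, 208]);
  translate([0, 1355, 1040]) cube([1108, 271, 208]);
}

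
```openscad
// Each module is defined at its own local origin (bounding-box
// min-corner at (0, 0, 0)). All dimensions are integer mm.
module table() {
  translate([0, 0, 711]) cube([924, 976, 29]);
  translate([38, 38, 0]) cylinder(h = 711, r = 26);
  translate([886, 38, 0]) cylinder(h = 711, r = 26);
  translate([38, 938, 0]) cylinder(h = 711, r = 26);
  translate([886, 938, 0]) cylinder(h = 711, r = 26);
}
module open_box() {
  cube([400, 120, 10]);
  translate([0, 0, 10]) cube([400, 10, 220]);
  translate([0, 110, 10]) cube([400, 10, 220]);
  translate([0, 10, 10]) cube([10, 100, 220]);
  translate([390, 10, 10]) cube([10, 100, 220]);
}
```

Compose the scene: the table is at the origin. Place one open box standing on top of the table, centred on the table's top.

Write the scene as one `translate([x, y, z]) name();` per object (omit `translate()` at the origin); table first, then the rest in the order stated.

table();
translate([262, 428, 740]) open_box();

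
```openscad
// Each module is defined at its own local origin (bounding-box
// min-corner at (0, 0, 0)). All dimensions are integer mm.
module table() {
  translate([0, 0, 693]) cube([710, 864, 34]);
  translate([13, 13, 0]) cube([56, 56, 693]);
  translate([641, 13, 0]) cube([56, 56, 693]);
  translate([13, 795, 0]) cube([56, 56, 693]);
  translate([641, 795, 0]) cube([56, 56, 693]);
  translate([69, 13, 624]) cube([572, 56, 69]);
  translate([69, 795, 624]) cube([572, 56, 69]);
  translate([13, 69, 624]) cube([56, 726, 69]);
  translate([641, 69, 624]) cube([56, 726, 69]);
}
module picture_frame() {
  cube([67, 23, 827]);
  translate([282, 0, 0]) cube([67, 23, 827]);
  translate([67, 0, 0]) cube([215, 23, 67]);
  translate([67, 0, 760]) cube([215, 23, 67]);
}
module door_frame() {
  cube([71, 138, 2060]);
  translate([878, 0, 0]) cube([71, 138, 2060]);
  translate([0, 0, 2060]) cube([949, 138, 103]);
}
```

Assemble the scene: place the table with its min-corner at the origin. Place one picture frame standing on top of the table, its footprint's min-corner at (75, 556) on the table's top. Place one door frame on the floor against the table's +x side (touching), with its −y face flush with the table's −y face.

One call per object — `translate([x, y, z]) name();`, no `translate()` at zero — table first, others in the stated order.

table();
translate([75, 556, 727]) picture_frame();
translate([710, 0, 0]) door_frame();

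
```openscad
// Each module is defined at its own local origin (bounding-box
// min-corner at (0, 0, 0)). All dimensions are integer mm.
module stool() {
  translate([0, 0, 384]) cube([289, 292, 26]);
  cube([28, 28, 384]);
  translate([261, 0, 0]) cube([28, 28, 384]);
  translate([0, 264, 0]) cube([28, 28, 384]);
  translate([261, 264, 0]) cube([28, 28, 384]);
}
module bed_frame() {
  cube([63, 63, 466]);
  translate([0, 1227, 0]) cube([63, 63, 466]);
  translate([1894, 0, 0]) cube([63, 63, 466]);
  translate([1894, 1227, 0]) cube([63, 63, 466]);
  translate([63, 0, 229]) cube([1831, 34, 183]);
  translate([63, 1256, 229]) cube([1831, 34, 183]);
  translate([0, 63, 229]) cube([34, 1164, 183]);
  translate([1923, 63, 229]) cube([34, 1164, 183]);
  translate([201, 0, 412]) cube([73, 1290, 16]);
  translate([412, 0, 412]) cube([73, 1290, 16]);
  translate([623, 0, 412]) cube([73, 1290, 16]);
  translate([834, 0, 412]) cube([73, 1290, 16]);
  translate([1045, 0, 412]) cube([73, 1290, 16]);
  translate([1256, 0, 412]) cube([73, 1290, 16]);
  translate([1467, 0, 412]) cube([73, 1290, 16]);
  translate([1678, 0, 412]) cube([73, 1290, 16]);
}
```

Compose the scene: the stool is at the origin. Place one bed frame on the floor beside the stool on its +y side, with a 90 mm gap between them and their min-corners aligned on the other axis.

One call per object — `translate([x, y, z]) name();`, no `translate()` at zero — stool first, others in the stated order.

stool();
translate([0, 382, 0]) bed_frame();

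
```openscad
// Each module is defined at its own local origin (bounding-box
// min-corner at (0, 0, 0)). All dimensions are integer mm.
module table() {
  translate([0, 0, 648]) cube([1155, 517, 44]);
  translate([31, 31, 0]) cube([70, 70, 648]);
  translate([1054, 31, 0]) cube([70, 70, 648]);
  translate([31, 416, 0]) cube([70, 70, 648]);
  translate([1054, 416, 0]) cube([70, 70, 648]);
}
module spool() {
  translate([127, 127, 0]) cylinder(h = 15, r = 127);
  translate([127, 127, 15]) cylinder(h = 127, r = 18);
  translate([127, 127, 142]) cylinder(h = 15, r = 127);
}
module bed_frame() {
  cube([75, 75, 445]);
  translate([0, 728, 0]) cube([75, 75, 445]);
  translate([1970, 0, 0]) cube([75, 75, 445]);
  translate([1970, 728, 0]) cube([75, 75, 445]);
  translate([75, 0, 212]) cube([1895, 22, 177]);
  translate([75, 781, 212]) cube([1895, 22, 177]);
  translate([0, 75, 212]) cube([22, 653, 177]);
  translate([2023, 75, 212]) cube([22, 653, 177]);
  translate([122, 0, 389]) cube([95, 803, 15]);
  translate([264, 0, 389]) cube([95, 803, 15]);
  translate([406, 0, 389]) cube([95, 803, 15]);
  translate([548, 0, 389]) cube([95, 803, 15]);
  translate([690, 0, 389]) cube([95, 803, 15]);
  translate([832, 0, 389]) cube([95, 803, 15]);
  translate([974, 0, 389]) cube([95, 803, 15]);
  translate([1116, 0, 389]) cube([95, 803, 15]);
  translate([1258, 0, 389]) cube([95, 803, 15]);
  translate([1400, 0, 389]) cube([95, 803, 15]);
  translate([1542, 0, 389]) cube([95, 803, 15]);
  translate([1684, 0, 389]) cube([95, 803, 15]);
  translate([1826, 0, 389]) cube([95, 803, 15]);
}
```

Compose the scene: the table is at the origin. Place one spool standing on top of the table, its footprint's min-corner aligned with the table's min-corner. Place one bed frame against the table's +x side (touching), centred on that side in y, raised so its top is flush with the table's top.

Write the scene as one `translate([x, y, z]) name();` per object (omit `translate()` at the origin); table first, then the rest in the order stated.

table();
translate([0, 0, 692]) spool();
translate([1155, -143, 247]) bed_frame();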